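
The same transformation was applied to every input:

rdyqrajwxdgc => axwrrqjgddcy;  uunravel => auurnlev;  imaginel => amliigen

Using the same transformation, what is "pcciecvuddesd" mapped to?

cuspieedddccv

In each case the input is transformed by: sort the characters into reverse alphabetical order, then swap the first and last characters.
Working it through for "pcciecvuddesd": intermediate "vuspieedddccc", final "cuspieedddccv".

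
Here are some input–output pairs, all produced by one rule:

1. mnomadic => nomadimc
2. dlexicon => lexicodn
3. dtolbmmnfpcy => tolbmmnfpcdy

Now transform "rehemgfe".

The rule is to swap the first and last characters, then move the first character to the end.
Applying both steps to "rehemgfe": "eehemgfr", then "ehemgfre".

ehemgfre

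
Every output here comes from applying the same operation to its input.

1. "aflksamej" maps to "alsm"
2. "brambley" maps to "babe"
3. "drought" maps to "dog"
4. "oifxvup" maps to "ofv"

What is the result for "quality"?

The transformation: move the last character to the front, then keep every other character starting from the second (positions 2nd, 4th, 6th, ...).
On "quality": the first step gives "yqualit", and the second then gives "qai".

qai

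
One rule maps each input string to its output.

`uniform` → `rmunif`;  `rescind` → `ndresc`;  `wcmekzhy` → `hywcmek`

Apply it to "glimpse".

The transformation: move the last 3 characters to the front (rotate right by 3), then delete the first character.
Applying both steps to "glimpse": "pseglim", then "seglim".

seglim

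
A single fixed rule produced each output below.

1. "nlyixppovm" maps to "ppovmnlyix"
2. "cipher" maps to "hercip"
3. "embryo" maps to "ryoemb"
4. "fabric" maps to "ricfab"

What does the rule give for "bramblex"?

blexbram

In each case the input is transformed by: swap the front and back halves of the string.
Applying that to "bramblex" gives "blexbram".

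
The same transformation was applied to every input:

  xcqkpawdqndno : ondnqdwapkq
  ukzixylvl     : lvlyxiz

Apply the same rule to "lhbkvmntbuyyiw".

wiyyubtnmvkb

Looking at the pairs, the operation is to reverse the string, then delete the last 2 characters.
On "lhbkvmntbuyyiw" that produces "wiyyubtnmvkb".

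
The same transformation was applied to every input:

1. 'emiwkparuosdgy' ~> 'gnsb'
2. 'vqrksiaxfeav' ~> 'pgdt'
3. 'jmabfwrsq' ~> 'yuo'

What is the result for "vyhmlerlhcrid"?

What's happening: keep one character in every 3, starting at position 3 (positions 3rd, 6th, 9th, ...), then shift every letter 2 places backward in the alphabet (wrapping around).
For "vyhmlerlhcrid" the result is "fcfg".
(Check on "emiwkparuosdgy": → "ipud" → "gnsb" ✓)

fcfg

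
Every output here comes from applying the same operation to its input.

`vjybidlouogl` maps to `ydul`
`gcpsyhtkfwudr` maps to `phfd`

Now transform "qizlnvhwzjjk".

zvzk

In each case the input is transformed by: keep one character in every 3, starting at position 3 (positions 3rd, 6th, 9th, ...).
For "qizlnvhwzjjk" the result is "zvzk".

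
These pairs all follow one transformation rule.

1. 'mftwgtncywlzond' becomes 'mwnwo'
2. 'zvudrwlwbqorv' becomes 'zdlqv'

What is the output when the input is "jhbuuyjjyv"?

jujv

Each output is the input with this applied: keep one character in every 3, starting at position 1 (positions 1st, 4th, 7th, ...).
Applying that to "jhbuuyjjyv" gives "jujv".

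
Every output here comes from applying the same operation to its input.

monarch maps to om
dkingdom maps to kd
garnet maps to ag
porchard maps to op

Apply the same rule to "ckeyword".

kc

The rule is to reverse the string, then keep only the last 2 characters.
Working it through for "ckeyword": intermediate "drowyekc", final "kc".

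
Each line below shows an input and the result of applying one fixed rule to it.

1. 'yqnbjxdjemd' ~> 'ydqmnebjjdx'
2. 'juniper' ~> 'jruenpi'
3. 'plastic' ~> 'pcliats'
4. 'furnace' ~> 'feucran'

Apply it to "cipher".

crieph

Each output is the input with this applied: take characters alternately from the front and the back (1st, last, 2nd, 2nd-last, ...).
So "cipher" becomes "crieph".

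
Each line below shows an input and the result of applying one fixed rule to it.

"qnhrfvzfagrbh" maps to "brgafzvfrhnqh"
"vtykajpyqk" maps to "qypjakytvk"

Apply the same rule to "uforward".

rawrofud

What's happening: move the last character to the front, then reverse the string.
Starting from "uforward": after the first operation, "duforwar"; after the second, "rawrofud".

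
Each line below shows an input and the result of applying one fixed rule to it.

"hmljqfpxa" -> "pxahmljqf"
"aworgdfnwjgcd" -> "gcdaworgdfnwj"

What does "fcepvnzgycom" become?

Each output is the input with this applied: move the last 3 characters to the front (rotate right by 3).
Applying that to "fcepvnzgycom" gives "comfcepvnzgy".

comfcepvnzgy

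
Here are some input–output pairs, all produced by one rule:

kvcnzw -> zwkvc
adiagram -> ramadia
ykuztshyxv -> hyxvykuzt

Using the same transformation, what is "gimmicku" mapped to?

ckugimm

Looking at the pairs, the operation is to swap the front and back halves of the string, then delete the first character.
On "gimmicku": the first step gives "ickugimm", and the second then gives "ckugimm".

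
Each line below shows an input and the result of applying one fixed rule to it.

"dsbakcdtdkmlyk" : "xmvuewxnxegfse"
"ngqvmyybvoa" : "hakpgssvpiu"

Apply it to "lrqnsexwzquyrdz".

Looking at the pairs, the operation is to shift every letter 6 places backward in the alphabet (wrapping around).
For "lrqnsexwzquyrdz" the result is "flkhmyrqtkoslxt".

flkhmyrqtkoslxt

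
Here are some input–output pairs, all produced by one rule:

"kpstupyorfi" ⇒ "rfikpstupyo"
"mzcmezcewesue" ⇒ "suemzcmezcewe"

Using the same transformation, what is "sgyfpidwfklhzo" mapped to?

In each case the input is transformed by: move the last 3 characters to the front (rotate right by 3).
"sgyfpidwfklhzo" → "hzosgyfpidwfkl".

hzosgyfpidwfkl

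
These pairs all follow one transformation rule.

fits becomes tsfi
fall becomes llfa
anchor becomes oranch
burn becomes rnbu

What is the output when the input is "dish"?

shdi

The transformation: move the last 2 characters to the front (rotate right by 2).
So "dish" becomes "shdi".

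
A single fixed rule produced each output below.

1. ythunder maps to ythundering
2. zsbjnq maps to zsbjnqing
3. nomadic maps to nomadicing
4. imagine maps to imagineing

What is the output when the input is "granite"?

graniteing

The pattern: append "ing".
For "granite" the result is "graniteing".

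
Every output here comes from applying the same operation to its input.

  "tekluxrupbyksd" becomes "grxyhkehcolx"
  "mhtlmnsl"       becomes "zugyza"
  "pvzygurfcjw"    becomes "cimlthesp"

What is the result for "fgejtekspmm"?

The rule is to shift every letter 13 places forward in the alphabet (wrapping around) — i.e. ROT13, then delete the last 2 characters.
Working it through for "fgejtekspmm": intermediate "strwgrxfczz", final "strwgrxfc".

strwgrxfc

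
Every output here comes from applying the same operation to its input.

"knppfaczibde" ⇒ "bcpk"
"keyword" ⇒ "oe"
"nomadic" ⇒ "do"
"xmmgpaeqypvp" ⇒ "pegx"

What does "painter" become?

ta

The transformation: reverse the string, then keep one character in every 3, starting at position 3 (positions 3rd, 6th, 9th, ...).
"painter" → "retniap" → "ta".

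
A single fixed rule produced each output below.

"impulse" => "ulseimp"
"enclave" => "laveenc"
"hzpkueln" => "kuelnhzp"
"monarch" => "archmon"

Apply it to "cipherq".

herqcip

The pattern: move the first 3 characters to the end (rotate left by 3).
"cipherq" → "herqcip".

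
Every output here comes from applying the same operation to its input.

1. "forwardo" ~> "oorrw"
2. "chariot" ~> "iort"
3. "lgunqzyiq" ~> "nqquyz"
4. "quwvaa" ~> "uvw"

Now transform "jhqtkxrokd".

kkoqrtx

Looking at the pairs, the operation is to sort the characters into alphabetical order, then delete the first 3 characters.
Working it through for "jhqtkxrokd": intermediate "dhjkkoqrtx", final "kkoqrtx".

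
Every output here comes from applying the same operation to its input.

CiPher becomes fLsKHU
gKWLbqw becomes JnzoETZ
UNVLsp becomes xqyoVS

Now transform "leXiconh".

OHaLFRQK

The pattern: shift every letter 3 places forward in the alphabet (wrapping around), then flip the case of every letter.
Working it through for "leXiconh": intermediate "ohAlfrqk", final "OHaLFRQK".
(Check on "UNVLsp": → "XQYOvs" → "xqyoVS" ✓)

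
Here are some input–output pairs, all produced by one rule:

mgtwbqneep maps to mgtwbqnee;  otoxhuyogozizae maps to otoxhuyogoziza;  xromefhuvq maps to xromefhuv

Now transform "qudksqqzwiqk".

Each output is the input with this applied: delete the last character.
"qudksqqzwiqk" → "qudksqqzwiq".

qudksqqzwiq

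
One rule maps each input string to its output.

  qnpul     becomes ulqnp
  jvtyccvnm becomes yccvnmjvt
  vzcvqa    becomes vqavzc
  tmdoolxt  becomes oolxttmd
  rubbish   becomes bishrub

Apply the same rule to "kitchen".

Looking at the pairs, the operation is to move the first 3 characters to the end (rotate left by 3).
Applying that to "kitchen" gives "chenkit".

chenkit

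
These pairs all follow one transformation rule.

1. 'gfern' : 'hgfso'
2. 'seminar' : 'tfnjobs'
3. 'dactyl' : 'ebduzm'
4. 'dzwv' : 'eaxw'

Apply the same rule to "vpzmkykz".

The transformation: shift every letter 1 place forward in the alphabet (wrapping around).
For "vpzmkykz" the result is "wqanlzla".

wqanlzla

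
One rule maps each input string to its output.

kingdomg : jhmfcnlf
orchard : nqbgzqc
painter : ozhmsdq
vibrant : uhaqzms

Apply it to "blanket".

Each output is the input with this applied: shift every letter 1 place backward in the alphabet (wrapping around).
"blanket" → "akzmjds".

akzmjds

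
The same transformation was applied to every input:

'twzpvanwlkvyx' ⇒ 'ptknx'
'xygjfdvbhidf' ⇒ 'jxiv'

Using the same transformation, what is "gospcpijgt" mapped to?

pgti

The transformation: keep one character in every 3, starting at position 1 (positions 1st, 4th, 7th, ...), then swap each adjacent pair of characters (1↔2, 3↔4, ...).
Doing the same to "gospcpijgt": "pgti".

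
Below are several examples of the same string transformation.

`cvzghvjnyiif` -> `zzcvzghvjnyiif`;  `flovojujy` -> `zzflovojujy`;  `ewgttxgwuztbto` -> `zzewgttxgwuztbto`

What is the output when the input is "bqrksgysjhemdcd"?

zzbqrksgysjhemdcd

Looking at the pairs, the operation is to prepend "zz".
"bqrksgysjhemdcd" → "zzbqrksgysjhemdcd".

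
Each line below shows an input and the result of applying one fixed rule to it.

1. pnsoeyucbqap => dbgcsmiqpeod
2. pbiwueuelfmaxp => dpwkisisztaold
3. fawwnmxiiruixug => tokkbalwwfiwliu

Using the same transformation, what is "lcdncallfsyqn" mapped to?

zqrbqozztgmeb

Looking at the pairs, the operation is to shift every letter 12 places backward in the alphabet (wrapping around).
On "lcdncallfsyqn" that produces "zqrbqozztgmeb".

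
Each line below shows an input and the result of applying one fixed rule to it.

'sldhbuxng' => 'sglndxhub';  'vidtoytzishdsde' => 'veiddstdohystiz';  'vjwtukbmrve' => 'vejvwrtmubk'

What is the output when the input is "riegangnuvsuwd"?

rdiweugsavnugn

Rule — take characters alternately from the front and the back (1st, last, 2nd, 2nd-last, ...).
On "riegangnuvsuwd" that produces "rdiweugsavnugn".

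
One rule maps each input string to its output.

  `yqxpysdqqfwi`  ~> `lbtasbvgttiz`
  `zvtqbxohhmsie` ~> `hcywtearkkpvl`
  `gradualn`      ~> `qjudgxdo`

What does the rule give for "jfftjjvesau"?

xmiiwmmyhvd

Each output is the input with this applied: move the last character to the front, then shift every letter 3 places forward in the alphabet (wrapping around).
Starting from "jfftjjvesau": after the first operation, "ujfftjjvesa"; after the second, "xmiiwmmyhvd".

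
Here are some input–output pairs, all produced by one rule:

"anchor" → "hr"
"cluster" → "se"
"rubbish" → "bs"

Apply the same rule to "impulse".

us

Each output is the input with this applied: keep every other character starting from the second (positions 2nd, 4th, 6th, ...), then delete the first character.
Working it through for "impulse": intermediate "mus", final "us".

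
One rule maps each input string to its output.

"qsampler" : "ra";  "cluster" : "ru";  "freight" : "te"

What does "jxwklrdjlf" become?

fwr

The pattern: move the last 3 characters to the front (rotate right by 3), then keep one character in every 3, starting at position 3 (positions 3rd, 6th, 9th, ...).
On "jxwklrdjlf": the first step gives "jlfjxwklrd", and the second then gives "fwr".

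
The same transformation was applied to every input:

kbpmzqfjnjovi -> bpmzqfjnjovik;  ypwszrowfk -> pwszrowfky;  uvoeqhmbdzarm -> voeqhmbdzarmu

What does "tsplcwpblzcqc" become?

The transformation: move the first character to the end.
Applying that to "tsplcwpblzcqc" gives "splcwpblzcqct".

splcwpblzcqct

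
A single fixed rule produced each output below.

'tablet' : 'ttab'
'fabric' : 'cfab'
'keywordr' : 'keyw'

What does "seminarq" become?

Looking at the pairs, the operation is to swap the front and back halves of the string, then keep only the last 4 characters.
Doing the same to "seminarq": "semi".

semi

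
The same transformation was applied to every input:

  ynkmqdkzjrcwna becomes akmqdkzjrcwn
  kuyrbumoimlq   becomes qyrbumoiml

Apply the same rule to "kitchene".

What's happening: delete the first 2 characters, then move the last character to the front.
Starting from "kitchene": after the first operation, "tchene"; after the second, "etchen".

etchen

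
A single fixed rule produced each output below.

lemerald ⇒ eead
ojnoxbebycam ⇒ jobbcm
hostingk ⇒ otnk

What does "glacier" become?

lce

The transformation: keep every other character starting from the second (positions 2nd, 4th, 6th, ...).
"glacier" → "lce".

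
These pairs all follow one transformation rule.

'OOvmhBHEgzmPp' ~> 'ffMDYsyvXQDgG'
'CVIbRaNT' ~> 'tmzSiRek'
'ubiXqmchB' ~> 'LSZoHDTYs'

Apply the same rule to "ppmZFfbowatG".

GGDqwWSFNRKx

The rule is to flip the case of every letter, then shift every letter 9 places backward in the alphabet (wrapping around).
Working it through for "ppmZFfbowatG": intermediate "PPMzfFBOWATg", final "GGDqwWSFNRKx".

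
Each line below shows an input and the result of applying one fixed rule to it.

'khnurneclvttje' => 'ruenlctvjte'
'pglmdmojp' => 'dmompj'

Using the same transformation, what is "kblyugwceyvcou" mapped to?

uywgecvyocu

The pattern: delete the first 3 characters, then swap each adjacent pair of characters (1↔2, 3↔4, ...).
"kblyugwceyvcou" → "yugwceyvcou" → "uywgecvyocu".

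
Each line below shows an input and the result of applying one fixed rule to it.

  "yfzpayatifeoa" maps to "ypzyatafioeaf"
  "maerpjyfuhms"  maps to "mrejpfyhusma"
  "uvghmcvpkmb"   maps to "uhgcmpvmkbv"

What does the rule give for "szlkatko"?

What's happening: swap each adjacent pair of characters (1↔2, 3↔4, ...), then move the first character to the end.
On "szlkatko": the first step gives "zskltaok", and the second then gives "skltaokz".

skltaokz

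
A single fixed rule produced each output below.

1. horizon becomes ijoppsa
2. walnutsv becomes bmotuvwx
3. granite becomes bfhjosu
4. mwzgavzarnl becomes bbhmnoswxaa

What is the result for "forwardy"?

begpssxz

The transformation: sort the characters into alphabetical order, then shift every letter 1 place forward in the alphabet (wrapping around).
On "forwardy": the first step gives "adforrwy", and the second then gives "begpssxz".
(Check on "horizon": → "hinoorz" → "ijoppsa" ✓)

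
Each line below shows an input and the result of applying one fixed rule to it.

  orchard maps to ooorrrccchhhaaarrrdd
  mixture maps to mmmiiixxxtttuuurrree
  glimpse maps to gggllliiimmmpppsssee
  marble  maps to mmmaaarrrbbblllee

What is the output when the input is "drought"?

dddrrrooouuuggghhhtt

The rule is to repeat every character 3 times, then delete the last character.
Applying both steps to "drought": "dddrrrooouuuggghhhttt", then "dddrrrooouuuggghhhtt".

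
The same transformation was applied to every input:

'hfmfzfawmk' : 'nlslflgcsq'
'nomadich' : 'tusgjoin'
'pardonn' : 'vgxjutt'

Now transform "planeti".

vrgtkzo

The transformation: shift every letter 6 places forward in the alphabet (wrapping around).
For "planeti" the result is "vrgtkzo".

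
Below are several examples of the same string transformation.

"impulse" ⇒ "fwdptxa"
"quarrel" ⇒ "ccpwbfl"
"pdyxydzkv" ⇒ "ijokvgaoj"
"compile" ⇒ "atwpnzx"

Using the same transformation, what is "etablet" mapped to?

mwpepel

The rule is to move the first 3 characters to the end (rotate left by 3), then shift every letter 11 places forward in the alphabet (wrapping around).
For "etablet" the result is "mwpepel".
(Check on "compile": → "pilecom" → "atwpnzx" ✓)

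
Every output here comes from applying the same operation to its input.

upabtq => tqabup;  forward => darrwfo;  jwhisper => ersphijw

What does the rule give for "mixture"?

In each case the input is transformed by: swap each adjacent pair of characters (1↔2, 3↔4, ...), then reverse the string.
"mixture" → "imtxrue" → "eurxtmi".
(Check on "jwhisper": → "wjihpsre" → "ersphijw" ✓)

eurxtmi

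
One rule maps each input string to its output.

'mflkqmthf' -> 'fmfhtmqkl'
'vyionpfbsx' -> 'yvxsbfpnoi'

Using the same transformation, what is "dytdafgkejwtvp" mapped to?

ydpvtwjekgfadt

The transformation: move the first 2 characters to the end (rotate left by 2), then reverse the string.
Working it through for "dytdafgkejwtvp": intermediate "tdafgkejwtvpdy", final "ydpvtwjekgfadt".
(Check on "mflkqmthf": → "lkqmthfmf" → "fmfhtmqkl" ✓)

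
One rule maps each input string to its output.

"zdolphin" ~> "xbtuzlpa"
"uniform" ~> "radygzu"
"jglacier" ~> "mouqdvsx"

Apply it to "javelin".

qxuzvmh

The pattern: shift every letter 12 places forward in the alphabet (wrapping around), then move the first 3 characters to the end (rotate left by 3).
Applying both steps to "javelin": "vmhqxuz", then "qxuzvmh".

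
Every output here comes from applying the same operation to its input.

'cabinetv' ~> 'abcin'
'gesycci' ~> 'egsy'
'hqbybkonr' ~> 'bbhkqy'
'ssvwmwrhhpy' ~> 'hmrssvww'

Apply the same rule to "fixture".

fitx

What's happening: delete the last 3 characters, then sort the characters into alphabetical order.
For "fixture", step one produces "fixt"; step two turns that into "fitx".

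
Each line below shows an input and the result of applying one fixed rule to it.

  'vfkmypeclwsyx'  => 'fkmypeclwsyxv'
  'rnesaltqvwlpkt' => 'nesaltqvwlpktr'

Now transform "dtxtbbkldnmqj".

Looking at the pairs, the operation is to move the first character to the end.
"dtxtbbkldnmqj" → "txtbbkldnmqjd".

txtbbkldnmqjd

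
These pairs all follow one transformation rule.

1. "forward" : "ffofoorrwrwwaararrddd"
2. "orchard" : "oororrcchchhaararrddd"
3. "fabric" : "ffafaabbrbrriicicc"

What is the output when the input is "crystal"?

ccrcrryysyssttataalll

The pattern: repeat every character 3 times, then swap each adjacent pair of characters (1↔2, 3↔4, ...).
Applying that to "crystal" gives "ccrcrryysyssttataalll".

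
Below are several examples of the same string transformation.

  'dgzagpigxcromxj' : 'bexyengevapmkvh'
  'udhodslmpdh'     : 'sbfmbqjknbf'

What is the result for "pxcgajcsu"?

What's happening: shift every letter 2 places backward in the alphabet (wrapping around).
On "pxcgajcsu" that produces "nvaeyhaqs".

nvaeyhaqs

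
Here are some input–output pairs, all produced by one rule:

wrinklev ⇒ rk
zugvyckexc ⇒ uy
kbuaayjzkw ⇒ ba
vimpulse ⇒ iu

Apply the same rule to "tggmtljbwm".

Looking at the pairs, the operation is to keep one character in every 3, starting at position 2 (positions 2nd, 5th, 8th, ...), then delete the last character.
On "tggmtljbwm": the first step gives "gtb", and the second then gives "gt".

gt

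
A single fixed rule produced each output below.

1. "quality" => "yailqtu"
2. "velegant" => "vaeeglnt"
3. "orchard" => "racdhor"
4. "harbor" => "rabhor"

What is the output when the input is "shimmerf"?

The transformation: sort the characters into alphabetical order, then move the last character to the front.
Working it through for "shimmerf": intermediate "efhimmrs", final "sefhimmr".

sefhimmr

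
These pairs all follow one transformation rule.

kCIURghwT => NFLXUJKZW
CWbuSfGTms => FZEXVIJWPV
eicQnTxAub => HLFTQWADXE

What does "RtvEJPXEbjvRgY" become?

The rule is to shift every letter 3 places forward in the alphabet (wrapping around), then convert every letter to uppercase.
Starting from "RtvEJPXEbjvRgY": after the first operation, "UwyHMSAHemyUjB"; after the second, "UWYHMSAHEMYUJB".

UWYHMSAHEMYUJB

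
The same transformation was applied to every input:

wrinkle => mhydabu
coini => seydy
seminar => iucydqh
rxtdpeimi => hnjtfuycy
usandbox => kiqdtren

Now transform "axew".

Each output is the input with this applied: shift every letter 10 places backward in the alphabet (wrapping around).
"axew" → "qnum".

qnum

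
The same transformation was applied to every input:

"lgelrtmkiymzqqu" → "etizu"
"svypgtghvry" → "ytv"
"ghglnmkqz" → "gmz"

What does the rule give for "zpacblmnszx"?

The pattern: keep one character in every 3, starting at position 3 (positions 3rd, 6th, 9th, ...).
So "zpacblmnszx" becomes "als".

als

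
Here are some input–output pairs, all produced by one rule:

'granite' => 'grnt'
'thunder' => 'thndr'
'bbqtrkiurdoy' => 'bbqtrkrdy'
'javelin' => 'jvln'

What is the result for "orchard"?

rchrd

In each case the input is transformed by: remove every vowel.
"orchard" → "rchrd".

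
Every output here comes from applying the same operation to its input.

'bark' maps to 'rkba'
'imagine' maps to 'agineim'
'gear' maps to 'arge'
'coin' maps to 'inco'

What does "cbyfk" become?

The transformation: move the first 2 characters to the end (rotate left by 2).
Applying that to "cbyfk" gives "yfkcb".

yfkcb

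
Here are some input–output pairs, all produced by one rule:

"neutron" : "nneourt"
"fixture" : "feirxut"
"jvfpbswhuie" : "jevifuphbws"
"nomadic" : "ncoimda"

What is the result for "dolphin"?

dnoilhp

In each case the input is transformed by: take characters alternately from the front and the back (1st, last, 2nd, 2nd-last, ...).
Doing the same to "dolphin": "dnoilhp".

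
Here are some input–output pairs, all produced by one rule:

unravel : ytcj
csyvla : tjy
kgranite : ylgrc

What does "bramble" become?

kzjc

Each output is the input with this applied: shift every letter 2 places backward in the alphabet (wrapping around), then delete the first 3 characters.
For "bramble", step one produces "zpykzjc"; step two turns that into "kzjc".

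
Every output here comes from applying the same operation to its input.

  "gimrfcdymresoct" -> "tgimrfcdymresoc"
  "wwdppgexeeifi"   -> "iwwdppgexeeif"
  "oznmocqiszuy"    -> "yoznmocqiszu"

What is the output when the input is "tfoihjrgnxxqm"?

mtfoihjrgnxxq

Looking at the pairs, the operation is to move the last character to the front.
On "tfoihjrgnxxqm" that produces "mtfoihjrgnxxq".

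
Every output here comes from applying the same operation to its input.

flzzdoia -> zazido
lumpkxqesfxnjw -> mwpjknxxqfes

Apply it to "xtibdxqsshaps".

What's happening: delete the first 2 characters, then take characters alternately from the front and the back (1st, last, 2nd, 2nd-last, ...).
Applying both steps to "xtibdxqsshaps": "ibdxqsshaps", then "isbpdaxhqss".

isbpdaxhqss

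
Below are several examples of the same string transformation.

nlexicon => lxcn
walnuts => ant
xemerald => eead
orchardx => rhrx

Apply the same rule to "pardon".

adn

The transformation: keep every other character starting from the second (positions 2nd, 4th, 6th, ...).
On "pardon" that produces "adn".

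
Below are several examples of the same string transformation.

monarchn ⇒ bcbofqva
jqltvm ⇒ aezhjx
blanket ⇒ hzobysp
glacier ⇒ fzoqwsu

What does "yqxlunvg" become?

uelzibjm

Looking at the pairs, the operation is to shift every letter 12 places backward in the alphabet (wrapping around), then swap the first and last characters.
Starting from "yqxlunvg": after the first operation, "melzibju"; after the second, "uelzibjm".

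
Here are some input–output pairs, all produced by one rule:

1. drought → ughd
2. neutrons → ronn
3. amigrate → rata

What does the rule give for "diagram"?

grad

Rule — swap the first and last characters, then keep only the last 4 characters.
For "diagram", step one produces "miagrad"; step two turns that into "grad".
(Check on "amigrate": → "emigrata" → "rata" ✓)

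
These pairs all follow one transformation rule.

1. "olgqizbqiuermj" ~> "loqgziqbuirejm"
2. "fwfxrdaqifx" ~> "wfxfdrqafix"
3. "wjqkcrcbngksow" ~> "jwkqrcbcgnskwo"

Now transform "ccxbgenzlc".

ccbxegzncl

Each output is the input with this applied: swap each adjacent pair of characters (1↔2, 3↔4, ...).
Doing the same to "ccxbgenzlc": "ccbxegzncl".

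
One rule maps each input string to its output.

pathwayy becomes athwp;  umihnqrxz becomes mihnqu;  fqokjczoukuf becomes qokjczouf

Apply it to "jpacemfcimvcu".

The transformation: delete the last 3 characters, then move the first character to the end.
On "jpacemfcimvcu" that produces "pacemfcimj".

pacemfcimj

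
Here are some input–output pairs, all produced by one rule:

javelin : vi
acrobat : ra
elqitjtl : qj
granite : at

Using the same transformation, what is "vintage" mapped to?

The rule is to keep one character in every 3, starting at position 3 (positions 3rd, 6th, 9th, ...).
On "vintage" that produces "ng".

ng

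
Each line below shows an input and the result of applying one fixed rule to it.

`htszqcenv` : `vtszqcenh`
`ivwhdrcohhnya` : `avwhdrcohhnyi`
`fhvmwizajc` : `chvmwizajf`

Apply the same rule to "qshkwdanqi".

Each output is the input with this applied: swap the first and last characters.
On "qshkwdanqi" that produces "ishkwdanqq".

ishkwdanqq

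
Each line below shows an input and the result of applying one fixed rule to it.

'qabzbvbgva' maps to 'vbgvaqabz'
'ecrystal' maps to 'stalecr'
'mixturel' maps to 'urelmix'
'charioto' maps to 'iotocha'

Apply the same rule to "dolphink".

hinkdol

Each output is the input with this applied: swap the front and back halves of the string, then delete the last character.
Applying both steps to "dolphink": "hinkdolp", then "hinkdol".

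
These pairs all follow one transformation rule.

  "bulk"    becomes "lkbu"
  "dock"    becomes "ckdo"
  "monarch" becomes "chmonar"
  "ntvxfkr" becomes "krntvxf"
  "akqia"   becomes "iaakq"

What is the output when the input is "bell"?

llbe

The transformation: move the last 2 characters to the front (rotate right by 2).
Applying that to "bell" gives "llbe".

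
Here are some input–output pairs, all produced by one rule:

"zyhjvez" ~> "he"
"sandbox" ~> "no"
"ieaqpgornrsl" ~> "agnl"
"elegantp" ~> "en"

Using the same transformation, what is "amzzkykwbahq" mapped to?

zybq

The pattern: keep one character in every 3, starting at position 3 (positions 3rd, 6th, 9th, ...).
Applying that to "amzzkykwbahq" gives "zybq".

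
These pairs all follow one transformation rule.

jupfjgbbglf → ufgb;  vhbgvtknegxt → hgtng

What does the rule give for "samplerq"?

The pattern: keep every other character starting from the second (positions 2nd, 4th, 6th, ...), then delete the last character.
Starting from "samplerq": after the first operation, "apeq"; after the second, "ape".

ape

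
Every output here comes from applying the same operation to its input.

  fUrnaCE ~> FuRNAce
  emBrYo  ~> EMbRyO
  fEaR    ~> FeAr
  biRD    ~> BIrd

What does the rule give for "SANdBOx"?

In each case the input is transformed by: flip the case of every letter.
So "SANdBOx" becomes "sanDboX".

sanDboX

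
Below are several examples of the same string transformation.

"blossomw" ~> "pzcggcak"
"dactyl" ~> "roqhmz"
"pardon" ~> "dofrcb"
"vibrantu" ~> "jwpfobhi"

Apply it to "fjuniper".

Rule — shift every letter 12 places backward in the alphabet (wrapping around).
On "fjuniper" that produces "txibwdsf".

txibwdsf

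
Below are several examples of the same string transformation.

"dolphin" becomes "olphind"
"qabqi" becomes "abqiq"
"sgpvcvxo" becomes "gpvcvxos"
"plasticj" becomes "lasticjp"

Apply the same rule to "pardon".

ardonp

The pattern: move the first character to the end.
"pardon" → "ardonp".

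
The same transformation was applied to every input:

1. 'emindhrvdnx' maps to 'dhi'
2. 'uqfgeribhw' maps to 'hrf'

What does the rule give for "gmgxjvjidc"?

The pattern: keep one character in every 3, starting at position 3 (positions 3rd, 6th, 9th, ...), then reverse the string.
Starting from "gmgxjvjidc": after the first operation, "gvd"; after the second, "dvg".

dvg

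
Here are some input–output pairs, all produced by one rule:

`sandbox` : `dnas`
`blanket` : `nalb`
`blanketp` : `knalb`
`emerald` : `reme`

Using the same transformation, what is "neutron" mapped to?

tuen

Rule — reverse the string, then delete the first 3 characters.
On "neutron": the first step gives "nortuen", and the second then gives "tuen".
(Check on "sandbox": → "xobdnas" → "dnas" ✓)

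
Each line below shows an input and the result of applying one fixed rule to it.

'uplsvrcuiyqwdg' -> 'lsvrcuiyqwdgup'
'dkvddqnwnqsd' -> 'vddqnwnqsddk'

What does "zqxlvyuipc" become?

xlvyuipczq

Looking at the pairs, the operation is to move the first 2 characters to the end (rotate left by 2).
On "zqxlvyuipc" that produces "xlvyuipczq".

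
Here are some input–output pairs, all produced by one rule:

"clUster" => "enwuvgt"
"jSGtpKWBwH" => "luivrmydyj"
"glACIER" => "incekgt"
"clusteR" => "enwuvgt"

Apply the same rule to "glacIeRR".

Rule — shift every letter 2 places forward in the alphabet (wrapping around), then convert every letter to lowercase.
"glacIeRR" → "incekgtt".

incekgtt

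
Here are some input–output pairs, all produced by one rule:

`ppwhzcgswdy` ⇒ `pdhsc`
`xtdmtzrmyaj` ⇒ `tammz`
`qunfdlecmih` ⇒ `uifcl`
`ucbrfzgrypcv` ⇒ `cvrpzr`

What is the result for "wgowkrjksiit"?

gtwirk

Rule — keep every other character starting from the second (positions 2nd, 4th, 6th, ...), then take characters alternately from the front and the back (1st, last, 2nd, 2nd-last, ...).
Applying both steps to "wgowkrjksiit": "gwrkit", then "gtwirk".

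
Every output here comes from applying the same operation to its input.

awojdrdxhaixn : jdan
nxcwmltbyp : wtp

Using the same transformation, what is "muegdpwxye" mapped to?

gwe

Rule — delete the first 3 characters, then keep one character in every 3, starting at position 1 (positions 1st, 4th, 7th, ...).
Applying both steps to "muegdpwxye": "gdpwxye", then "gwe".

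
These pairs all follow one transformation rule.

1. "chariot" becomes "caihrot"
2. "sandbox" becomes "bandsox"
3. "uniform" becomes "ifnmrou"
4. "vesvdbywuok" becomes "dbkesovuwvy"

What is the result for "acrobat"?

Each output is the input with this applied: sort the characters into alphabetical order, then swap each adjacent pair of characters (1↔2, 3↔4, ...).
"acrobat" → "aabcort" → "aacbrot".

aacbrot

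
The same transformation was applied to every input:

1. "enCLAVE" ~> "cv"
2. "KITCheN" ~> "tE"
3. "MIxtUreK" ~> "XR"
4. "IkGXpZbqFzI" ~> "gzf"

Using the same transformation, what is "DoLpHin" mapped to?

lI

What's happening: flip the case of every letter, then keep one character in every 3, starting at position 3 (positions 3rd, 6th, 9th, ...).
"DoLpHin" → "lI".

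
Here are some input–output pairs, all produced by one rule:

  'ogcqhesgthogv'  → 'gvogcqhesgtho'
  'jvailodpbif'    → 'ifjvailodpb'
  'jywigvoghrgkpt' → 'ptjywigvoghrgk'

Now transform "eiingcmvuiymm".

Each output is the input with this applied: move the last 2 characters to the front (rotate right by 2).
Applying that to "eiingcmvuiymm" gives "mmeiingcmvuiy".

mmeiingcmvuiy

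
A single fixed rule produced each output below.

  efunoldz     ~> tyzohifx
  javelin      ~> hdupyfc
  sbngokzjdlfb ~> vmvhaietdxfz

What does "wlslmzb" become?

What's happening: shift every letter 6 places backward in the alphabet (wrapping around), then move the last character to the front.
"wlslmzb" → "qfmfgtv" → "vqfmfgt".

vqfmfgt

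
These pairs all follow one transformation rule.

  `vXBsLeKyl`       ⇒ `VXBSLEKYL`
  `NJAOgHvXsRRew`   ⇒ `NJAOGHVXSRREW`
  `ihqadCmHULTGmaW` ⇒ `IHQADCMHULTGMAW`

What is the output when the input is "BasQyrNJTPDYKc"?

The transformation: convert every letter to uppercase.
So "BasQyrNJTPDYKc" becomes "BASQYRNJTPDYKC".

BASQYRNJTPDYKC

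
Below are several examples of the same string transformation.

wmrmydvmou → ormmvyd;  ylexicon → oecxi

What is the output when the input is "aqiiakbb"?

bikia

Looking at the pairs, the operation is to take characters alternately from the front and the back (1st, last, 2nd, 2nd-last, ...), then delete the first 3 characters.
For "aqiiakbb", step one produces "abqbikia"; step two turns that into "bikia".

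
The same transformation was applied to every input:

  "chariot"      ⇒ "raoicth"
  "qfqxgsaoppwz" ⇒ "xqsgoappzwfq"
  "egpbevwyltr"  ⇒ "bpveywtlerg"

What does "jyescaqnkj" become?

The rule is to move the first 2 characters to the end (rotate left by 2), then swap each adjacent pair of characters (1↔2, 3↔4, ...).
"jyescaqnkj" → "escaqnkjjy" → "seacnqjkyj".

seacnqjkyj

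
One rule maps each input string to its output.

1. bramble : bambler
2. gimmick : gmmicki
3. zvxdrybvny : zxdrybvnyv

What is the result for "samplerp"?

smplerpa

In each case the input is transformed by: move the first character to the end, then swap the first and last characters.
Applying both steps to "samplerp": "amplerps", then "smplerpa".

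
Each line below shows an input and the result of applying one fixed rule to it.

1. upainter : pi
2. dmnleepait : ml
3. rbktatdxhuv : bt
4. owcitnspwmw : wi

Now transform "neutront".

et

Looking at the pairs, the operation is to keep every other character starting from the second (positions 2nd, 4th, 6th, ...), then keep only the first 2 characters.
Starting from "neutront": after the first operation, "etot"; after the second, "et".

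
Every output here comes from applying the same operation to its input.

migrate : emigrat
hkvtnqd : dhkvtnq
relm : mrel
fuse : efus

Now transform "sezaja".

Rule — move the last character to the front.
Applying that to "sezaja" gives "asezaj".

asezaj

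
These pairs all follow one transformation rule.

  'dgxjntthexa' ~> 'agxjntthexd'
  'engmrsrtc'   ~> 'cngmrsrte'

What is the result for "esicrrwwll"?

The pattern: swap the first and last characters.
Applying that to "esicrrwwll" gives "lsicrrwwle".

lsicrrwwle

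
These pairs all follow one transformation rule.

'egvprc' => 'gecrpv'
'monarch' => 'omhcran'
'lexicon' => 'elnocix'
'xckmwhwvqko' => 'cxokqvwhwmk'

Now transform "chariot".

Rule — move the first 2 characters to the end (rotate left by 2), then reverse the string.
So "chariot" becomes "hctoira".

hctoira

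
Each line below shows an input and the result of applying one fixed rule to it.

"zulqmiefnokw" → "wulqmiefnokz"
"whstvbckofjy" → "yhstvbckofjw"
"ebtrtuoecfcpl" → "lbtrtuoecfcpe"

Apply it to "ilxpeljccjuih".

hlxpeljccjuii

Rule — swap the first and last characters.
On "ilxpeljccjuih" that produces "hlxpeljccjuii".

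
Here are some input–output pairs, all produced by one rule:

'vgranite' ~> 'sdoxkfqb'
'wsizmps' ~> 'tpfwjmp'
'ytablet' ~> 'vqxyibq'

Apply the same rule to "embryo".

In each case the input is transformed by: shift every letter 3 places backward in the alphabet (wrapping around).
For "embryo" the result is "bjyovl".

bjyovl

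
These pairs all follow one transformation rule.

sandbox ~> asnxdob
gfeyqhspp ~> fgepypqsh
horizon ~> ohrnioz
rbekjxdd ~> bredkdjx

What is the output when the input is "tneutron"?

ntenuotr

What's happening: move the first character to the end, then take characters alternately from the front and the back (1st, last, 2nd, 2nd-last, ...).
Working it through for "tneutron": intermediate "neutront", final "ntenuotr".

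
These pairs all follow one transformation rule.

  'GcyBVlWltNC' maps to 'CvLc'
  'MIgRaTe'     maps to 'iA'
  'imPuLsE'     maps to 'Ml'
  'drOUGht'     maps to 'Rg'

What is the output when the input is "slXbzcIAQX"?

The pattern: keep one character in every 3, starting at position 2 (positions 2nd, 5th, 8th, ...), then flip the case of every letter.
Working it through for "slXbzcIAQX": intermediate "lzA", final "LZa".

LZa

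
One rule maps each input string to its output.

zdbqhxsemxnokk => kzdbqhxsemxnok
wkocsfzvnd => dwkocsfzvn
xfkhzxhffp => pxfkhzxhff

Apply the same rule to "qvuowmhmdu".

The transformation: move the last character to the front.
For "qvuowmhmdu" the result is "uqvuowmhmd".

uqvuowmhmd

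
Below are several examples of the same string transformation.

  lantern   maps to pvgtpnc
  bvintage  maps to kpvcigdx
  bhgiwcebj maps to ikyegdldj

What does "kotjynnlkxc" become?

vlappnmzemq

What's happening: shift every letter 2 places forward in the alphabet (wrapping around), then move the first 2 characters to the end (rotate left by 2).
On "kotjynnlkxc": the first step gives "mqvlappnmze", and the second then gives "vlappnmzemq".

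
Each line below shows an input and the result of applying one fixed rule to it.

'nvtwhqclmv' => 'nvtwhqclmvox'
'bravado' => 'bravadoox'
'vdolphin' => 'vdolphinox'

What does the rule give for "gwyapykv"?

gwyapykvox

What's happening: append "ox".
So "gwyapykv" becomes "gwyapykvox".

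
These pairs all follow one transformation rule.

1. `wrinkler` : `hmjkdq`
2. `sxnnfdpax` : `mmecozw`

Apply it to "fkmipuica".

lhothbz

The rule is to delete the first 2 characters, then shift every letter 1 place backward in the alphabet (wrapping around).
On "fkmipuica": the first step gives "mipuica", and the second then gives "lhothbz".
(Check on "wrinkler": → "inkler" → "hmjkdq" ✓)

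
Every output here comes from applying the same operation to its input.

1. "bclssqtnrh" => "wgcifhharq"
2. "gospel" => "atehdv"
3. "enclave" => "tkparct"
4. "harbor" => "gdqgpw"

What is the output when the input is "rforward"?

sgplgdug

The transformation: reverse the string, then shift every letter 11 places backward in the alphabet (wrapping around).
"rforward" → "sgplgdug".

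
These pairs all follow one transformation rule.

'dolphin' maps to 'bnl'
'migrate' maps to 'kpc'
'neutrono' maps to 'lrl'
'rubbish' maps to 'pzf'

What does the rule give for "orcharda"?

The pattern: shift every letter 2 places backward in the alphabet (wrapping around), then keep one character in every 3, starting at position 1 (positions 1st, 4th, 7th, ...).
For "orcharda", step one produces "mpafypby"; step two turns that into "mfb".

mfb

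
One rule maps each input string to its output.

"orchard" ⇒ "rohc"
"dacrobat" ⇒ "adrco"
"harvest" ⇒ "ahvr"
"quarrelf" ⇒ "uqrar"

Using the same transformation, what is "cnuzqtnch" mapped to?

nczutq

The rule is to delete the last 3 characters, then swap each adjacent pair of characters (1↔2, 3↔4, ...).
Doing the same to "cnuzqtnch": "nczutq".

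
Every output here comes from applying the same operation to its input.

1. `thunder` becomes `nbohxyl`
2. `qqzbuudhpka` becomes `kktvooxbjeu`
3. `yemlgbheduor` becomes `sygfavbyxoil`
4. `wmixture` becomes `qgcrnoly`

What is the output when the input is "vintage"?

pchnuay

In each case the input is transformed by: shift every letter 6 places backward in the alphabet (wrapping around).
Doing the same to "vintage": "pchnuay".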